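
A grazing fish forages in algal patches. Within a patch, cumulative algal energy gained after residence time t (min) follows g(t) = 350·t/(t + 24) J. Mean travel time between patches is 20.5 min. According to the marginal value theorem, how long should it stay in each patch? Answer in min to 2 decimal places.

22.18 min

Optimal t* satisfies g'(t*) = g(t*)/(T + t*).
g'(t) = 350·24/(t + 24)². Setting 350·24/(t+24)² = 350t/[(t+24)(20.5+t)] gives 24(20.5+t) = t(t+24), so t² = 24×20.5 = 492.
t* = √492 = 22.18 min.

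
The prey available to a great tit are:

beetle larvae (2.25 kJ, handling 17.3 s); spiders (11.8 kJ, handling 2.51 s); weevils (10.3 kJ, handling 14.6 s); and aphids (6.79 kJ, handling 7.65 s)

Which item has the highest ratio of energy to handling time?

Profitability E/h (kJ/s): beetle larvae = 2.25/17.3 = 0.13, spiders = 11.8/2.51 = 4.7, weevils = 10.3/14.6 = 0.705, aphids = 6.79/7.65 = 0.888.
Ranked: spiders > aphids > weevils > beetle larvae.

spiders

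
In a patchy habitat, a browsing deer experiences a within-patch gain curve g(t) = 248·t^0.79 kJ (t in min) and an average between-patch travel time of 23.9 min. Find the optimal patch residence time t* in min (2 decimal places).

By the marginal value theorem, leave when the instantaneous gain rate g'(t) equals the habitat-wide average g(t)/(T + t).
g'(t) = 0.79·248·t^-0.21. Setting 0.79·248·t^-0.21 = 248·t^0.79/(23.9+t) gives 0.79(23.9+t) = t, so 0.21·t = 0.79×23.9.
t* = 0.79×23.9/0.21 = 89.91 min.

89.91 min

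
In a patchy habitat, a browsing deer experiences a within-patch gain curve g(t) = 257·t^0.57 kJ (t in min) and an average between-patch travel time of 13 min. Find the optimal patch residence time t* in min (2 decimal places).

Maximise g(t)/(T+t): set derivative to zero → g'(t)(T+t) = g(t).
g'(t) = 0.57·257·t^-0.43. Setting 0.57·257·t^-0.43 = 257·t^0.57/(13+t) gives 0.57(13+t) = t, so 0.43·t = 0.57×13.
t* = 0.57×13/0.43 = 17.23 min.

17.23 min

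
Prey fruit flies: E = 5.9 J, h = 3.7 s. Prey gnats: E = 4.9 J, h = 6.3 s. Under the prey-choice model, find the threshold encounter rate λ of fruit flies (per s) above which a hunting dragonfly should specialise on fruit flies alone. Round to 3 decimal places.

0.257 per s

The zero-one rule: include gnats iff E₂/h₂ > λE₁/(1+λh₁). Equality gives the switch point.
λE₁h₂ = E₂ + λE₂h₁ ⇒ λ = E₂/(E₁h₂ − E₂h₁) = 4.9/(37.17 − 18.13) = 0.2574 per s.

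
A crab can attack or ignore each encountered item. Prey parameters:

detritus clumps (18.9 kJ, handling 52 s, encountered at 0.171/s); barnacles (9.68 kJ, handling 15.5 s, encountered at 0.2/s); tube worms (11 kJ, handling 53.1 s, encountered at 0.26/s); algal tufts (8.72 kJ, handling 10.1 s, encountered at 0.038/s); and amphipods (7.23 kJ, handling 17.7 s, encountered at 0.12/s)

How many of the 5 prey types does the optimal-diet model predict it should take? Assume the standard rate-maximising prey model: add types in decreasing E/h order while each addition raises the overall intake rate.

2

Profitabilities (E/h, kJ/s): algal tufts 0.863, barnacles 0.625, amphipods 0.408, detritus clumps 0.363, tube worms 0.207. Add prey in this order while the next type's profitability exceeds the intake rate on those already taken.
Rate on top 1: 0.2395. barnacles: 0.625 > 0.2395 → include.
Rate on top 2: 0.5057. amphipods: 0.408 < 0.5057 → exclude; stop.
Optimal diet: algal tufts, barnacles — 2 of 5 types.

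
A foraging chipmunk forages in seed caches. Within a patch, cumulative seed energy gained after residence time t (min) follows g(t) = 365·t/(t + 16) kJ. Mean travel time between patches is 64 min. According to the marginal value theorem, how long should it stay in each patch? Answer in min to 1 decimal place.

32.0 min

Maximise g(t)/(T+t): set derivative to zero → g'(t)(T+t) = g(t).
g'(t) = 365·16/(t + 16)². Setting 365·16/(t+16)² = 365t/[(t+16)(64+t)] gives 16(64+t) = t(t+16), so t² = 16×64 = 1024.
t* = √1024 = 32 min.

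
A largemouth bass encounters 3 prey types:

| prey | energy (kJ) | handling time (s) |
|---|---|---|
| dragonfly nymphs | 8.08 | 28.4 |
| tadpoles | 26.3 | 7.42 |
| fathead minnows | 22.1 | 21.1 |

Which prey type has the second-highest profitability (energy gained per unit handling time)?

fathead minnows

In descending order of E/h:
tadpoles: 26.3/7.42 = 3.54 kJ/s
fathead minnows: 22.1/21.1 = 1.05 kJ/s
dragonfly nymphs: 8.08/28.4 = 0.285 kJ/s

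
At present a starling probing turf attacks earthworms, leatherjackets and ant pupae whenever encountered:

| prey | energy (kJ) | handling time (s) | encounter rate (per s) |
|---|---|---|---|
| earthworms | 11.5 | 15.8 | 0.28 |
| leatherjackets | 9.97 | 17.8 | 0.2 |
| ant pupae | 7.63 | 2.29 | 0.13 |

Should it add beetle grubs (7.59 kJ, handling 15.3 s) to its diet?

No

Current rate: (0.28×11.5 + 0.2×9.97 + 0.13×7.63)/(1 + 0.28×15.8 + 0.2×17.8 + 0.13×2.29) = 0.6686 kJ/s.
Profitability of beetle grubs: 7.59/15.3 = 0.4961 kJ/s.
0.4961 < 0.6686, so adding beetle grubs would lower the average — exclude it.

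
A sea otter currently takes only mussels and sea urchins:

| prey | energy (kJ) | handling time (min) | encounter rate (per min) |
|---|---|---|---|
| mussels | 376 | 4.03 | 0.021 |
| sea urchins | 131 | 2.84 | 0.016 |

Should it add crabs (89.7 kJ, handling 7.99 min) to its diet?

Yes

Intake rate on the current diet: R = (0.021×376 + 0.016×131) / (1 + 0.021×4.03 + 0.016×2.84) = 9.992/1.13 = 8.842 kJ/min.
Profitability of crabs: 89.7/7.99 = 11.23 kJ/min.
11.23 > 8.842, so adding crabs raises the average — include it.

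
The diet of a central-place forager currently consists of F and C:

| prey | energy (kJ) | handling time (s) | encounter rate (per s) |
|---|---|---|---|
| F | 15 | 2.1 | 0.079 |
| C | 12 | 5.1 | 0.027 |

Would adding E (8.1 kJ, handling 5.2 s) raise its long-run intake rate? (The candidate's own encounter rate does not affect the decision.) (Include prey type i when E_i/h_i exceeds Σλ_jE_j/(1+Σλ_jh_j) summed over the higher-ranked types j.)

Yes

Current rate: (0.079×15 + 0.027×12)/(1 + 0.079×2.1 + 0.027×5.1) = 1.158 kJ/s.
Profitability of E: 8.1/5.2 = 1.558 kJ/s.
1.558 > 1.158, so adding E raises the average — include it.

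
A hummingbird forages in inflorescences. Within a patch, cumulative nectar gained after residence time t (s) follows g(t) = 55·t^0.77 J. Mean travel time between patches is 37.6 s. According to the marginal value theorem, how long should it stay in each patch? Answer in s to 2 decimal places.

Optimal t* satisfies g'(t*) = g(t*)/(T + t*).
g'(t) = 0.77·55·t^-0.23. Setting 0.77·55·t^-0.23 = 55·t^0.77/(37.6+t) gives 0.77(37.6+t) = t, so 0.23·t = 0.77×37.6.
t* = 0.77×37.6/0.23 = 125.9 s.

125.88 s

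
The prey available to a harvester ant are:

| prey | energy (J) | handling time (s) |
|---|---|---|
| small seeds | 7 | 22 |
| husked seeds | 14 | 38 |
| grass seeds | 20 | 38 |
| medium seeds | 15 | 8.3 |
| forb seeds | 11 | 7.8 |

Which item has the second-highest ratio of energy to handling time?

In descending order of E/h:
medium seeds: 15/8.3 = 1.81 J/s
forb seeds: 11/7.8 = 1.41 J/s
grass seeds: 20/38 = 0.526 J/s
husked seeds: 14/38 = 0.368 J/s
small seeds: 7/22 = 0.318 J/s

forb seeds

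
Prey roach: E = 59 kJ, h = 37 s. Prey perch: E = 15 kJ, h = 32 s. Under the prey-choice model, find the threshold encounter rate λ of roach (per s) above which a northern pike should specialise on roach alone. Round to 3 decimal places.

The zero-one rule: include perch iff E₂/h₂ > λE₁/(1+λh₁). Equality gives the switch point.
λE₁h₂ = E₂ + λE₂h₁ ⇒ λ = E₂/(E₁h₂ − E₂h₁) = 15/(1888 − 555) = 0.01125 per s.

0.011 per s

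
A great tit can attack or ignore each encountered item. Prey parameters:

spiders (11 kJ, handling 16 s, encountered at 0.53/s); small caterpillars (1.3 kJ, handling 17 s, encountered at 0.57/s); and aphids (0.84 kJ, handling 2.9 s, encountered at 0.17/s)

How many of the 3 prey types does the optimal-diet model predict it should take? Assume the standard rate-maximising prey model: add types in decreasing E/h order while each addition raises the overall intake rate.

Rank by E/h (kJ/s): spiders 0.688, aphids 0.29, small caterpillars 0.0765. Include each in turn until the next type's E/h falls below the running intake rate.
Rate on top 1: 0.615. aphids: 0.29 < 0.615 → exclude; stop.
Optimal diet: spiders — 1 of 3 types.

1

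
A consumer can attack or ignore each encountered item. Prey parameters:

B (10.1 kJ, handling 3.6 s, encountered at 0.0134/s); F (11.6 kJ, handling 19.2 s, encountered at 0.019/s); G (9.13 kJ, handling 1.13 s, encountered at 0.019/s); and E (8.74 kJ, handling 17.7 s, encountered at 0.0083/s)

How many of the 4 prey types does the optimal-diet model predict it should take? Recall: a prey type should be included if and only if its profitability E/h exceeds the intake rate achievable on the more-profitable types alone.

Rank by E/h (kJ/s): G 8.08, B 2.81, F 0.604, E 0.494. Include each in turn until the next type's E/h falls below the running intake rate.
Rate on top 1: 0.1698. B: 2.81 > 0.1698 → include.
Rate on top 2: 0.2887. F: 0.604 > 0.2887 → include.
Rate on top 3: 0.3689. E: 0.494 > 0.3689 → include.
Optimal diet: G, B, F, E — 4 of 4 types.

4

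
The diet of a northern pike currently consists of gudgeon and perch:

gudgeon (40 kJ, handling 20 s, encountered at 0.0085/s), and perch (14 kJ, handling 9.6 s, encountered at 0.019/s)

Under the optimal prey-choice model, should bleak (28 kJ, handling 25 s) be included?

Yes

Current rate: (0.0085×40 + 0.019×14)/(1 + 0.0085×20 + 0.019×9.6) = 0.4481 kJ/s.
Profitability of bleak: 28/25 = 1.12 kJ/s.
Since 1.12 > R, including bleak increases the long-run rate.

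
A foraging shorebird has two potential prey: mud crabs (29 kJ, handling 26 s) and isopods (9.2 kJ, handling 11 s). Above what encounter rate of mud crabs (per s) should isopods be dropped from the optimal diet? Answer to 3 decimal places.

The zero-one rule: include isopods iff E₂/h₂ > λE₁/(1+λh₁). Equality gives the switch point.
λE₁h₂ = E₂ + λE₂h₁ ⇒ λ = E₂/(E₁h₂ − E₂h₁) = 9.2/(319 − 239.2) = 0.1153 per s.

0.115 per s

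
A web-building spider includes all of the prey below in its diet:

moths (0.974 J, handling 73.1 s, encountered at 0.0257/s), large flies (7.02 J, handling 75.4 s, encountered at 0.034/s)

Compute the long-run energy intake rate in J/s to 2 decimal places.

R = (0.0257×0.974 + 0.034×7.02) / (1 + 0.0257×73.1 + 0.034×75.4) = 0.2637/5.442 = 0.04846 J/s.

0.05 J/s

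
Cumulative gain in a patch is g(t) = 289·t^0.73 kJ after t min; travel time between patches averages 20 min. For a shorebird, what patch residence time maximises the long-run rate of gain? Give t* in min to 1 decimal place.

Maximise g(t)/(T+t): set derivative to zero → g'(t)(T+t) = g(t).
g'(t) = 0.73·289·t^-0.27. Setting 0.73·289·t^-0.27 = 289·t^0.73/(20+t) gives 0.73(20+t) = t, so 0.27·t = 0.73×20.
t* = 0.73×20/0.27 = 54.07 min.

54.1 min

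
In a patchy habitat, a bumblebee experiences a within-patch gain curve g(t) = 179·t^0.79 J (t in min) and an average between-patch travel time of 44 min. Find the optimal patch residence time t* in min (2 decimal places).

165.52 min

Maximise g(t)/(T+t): set derivative to zero → g'(t)(T+t) = g(t).
g'(t) = 0.79·179·t^-0.21. Setting 0.79·179·t^-0.21 = 179·t^0.79/(44+t) gives 0.79(44+t) = t, so 0.21·t = 0.79×44.
t* = 0.79×44/0.21 = 165.5 min.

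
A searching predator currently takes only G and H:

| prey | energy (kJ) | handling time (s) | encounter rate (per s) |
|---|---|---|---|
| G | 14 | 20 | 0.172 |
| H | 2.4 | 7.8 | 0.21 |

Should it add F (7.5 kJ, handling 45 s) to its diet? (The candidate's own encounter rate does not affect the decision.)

Intake rate on the current diet: R = (0.172×14 + 0.21×2.4) / (1 + 0.172×20 + 0.21×7.8) = 2.912/6.078 = 0.4791 kJ/s.
Profitability of F: 7.5/45 = 0.1667 kJ/s.
0.1667 < 0.4791, so adding F would lower the average — exclude it.

No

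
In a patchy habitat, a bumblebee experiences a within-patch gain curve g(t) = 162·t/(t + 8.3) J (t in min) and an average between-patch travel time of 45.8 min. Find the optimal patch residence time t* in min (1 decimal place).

19.5 min

Optimal t* satisfies g'(t*) = g(t*)/(T + t*).
g'(t) = 162·8.3/(t + 8.3)². Setting 162·8.3/(t+8.3)² = 162t/[(t+8.3)(45.8+t)] gives 8.3(45.8+t) = t(t+8.3), so t² = 8.3×45.8 = 380.1.
t* = √380.1 = 19.5 min.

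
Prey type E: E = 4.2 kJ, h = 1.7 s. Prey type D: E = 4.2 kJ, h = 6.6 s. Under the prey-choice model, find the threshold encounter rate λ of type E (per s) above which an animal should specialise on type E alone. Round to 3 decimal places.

0.204 per s

Drop type D once their profitability E₂/h₂ falls below the rate achievable on type E alone: E₂/h₂ = λE₁/(1 + λh₁).
Solve for λ: λE₁h₂ = E₂(1 + λh₁) → λ(E₁h₂ − E₂h₁) = E₂ → λ = E₂/(E₁h₂ − E₂h₁).
λ = 4.2/(4.2×6.6 − 4.2×1.7) = 4.2/20.58 = 0.2041 per s.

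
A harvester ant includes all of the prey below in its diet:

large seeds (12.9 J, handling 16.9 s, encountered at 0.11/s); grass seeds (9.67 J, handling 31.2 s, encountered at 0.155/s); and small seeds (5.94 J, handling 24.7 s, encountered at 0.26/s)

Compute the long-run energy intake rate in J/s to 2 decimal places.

R = Σλ_iE_i / (1 + Σλ_ih_i)
Numerator: 0.11×12.9 + 0.155×9.67 + 0.26×5.94 = 4.462
Denominator: 1 + 0.11×16.9 + 0.155×31.2 + 0.26×24.7 = 14.12
R = 4.462/14.12 = 0.3161 J/s

0.32 J/s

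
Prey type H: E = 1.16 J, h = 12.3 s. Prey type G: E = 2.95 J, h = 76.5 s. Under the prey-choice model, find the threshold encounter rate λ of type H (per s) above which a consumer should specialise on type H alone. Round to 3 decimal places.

0.056 per s

Drop type G once their profitability E₂/h₂ falls below the rate achievable on type H alone: E₂/h₂ = λE₁/(1 + λh₁).
Solve for λ: λE₁h₂ = E₂(1 + λh₁) → λ(E₁h₂ − E₂h₁) = E₂ → λ = E₂/(E₁h₂ − E₂h₁).
λ = 2.95/(1.16×76.5 − 2.95×12.3) = 2.95/52.45 = 0.05624 per s.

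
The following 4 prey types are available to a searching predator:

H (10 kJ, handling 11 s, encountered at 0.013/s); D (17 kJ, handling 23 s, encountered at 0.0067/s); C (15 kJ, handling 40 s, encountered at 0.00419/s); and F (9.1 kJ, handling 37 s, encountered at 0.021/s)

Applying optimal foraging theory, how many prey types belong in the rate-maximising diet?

E/h in descending order: H 0.909, D 0.739, C 0.375, F 0.246 kJ/s. The optimal diet is the largest prefix of this list for which every included type satisfies E_i/h_i > R on the types above it.
Rate on top 1: 0.1137. D: 0.739 > 0.1137 → include.
Rate on top 2: 0.188. C: 0.375 > 0.188 → include.
Rate on top 3: 0.2094. F: 0.246 > 0.2094 → include.
Optimal diet: H, D, C, F — 4 of 4 types.

4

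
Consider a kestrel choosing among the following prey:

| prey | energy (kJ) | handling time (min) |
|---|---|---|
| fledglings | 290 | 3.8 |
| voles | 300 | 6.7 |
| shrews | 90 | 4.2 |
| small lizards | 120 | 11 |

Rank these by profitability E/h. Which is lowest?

small lizards

Profitability E/h (kJ/min): fledglings = 290/3.8 = 76.3, voles = 300/6.7 = 44.8, shrews = 90/4.2 = 21.4, small lizards = 120/11 = 10.9.
Ranked: fledglings > voles > shrews > small lizards.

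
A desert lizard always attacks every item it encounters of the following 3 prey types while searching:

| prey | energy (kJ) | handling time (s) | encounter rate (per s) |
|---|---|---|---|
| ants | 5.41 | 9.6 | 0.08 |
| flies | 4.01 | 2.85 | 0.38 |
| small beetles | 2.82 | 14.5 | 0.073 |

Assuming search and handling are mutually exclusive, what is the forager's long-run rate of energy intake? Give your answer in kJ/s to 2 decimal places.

Energy encountered per unit search time: 0.08×5.41 + 0.38×4.01 + 0.073×2.82 = 2.162 kJ/s.
Handling time per unit search time: 0.08×9.6 + 0.38×2.85 + 0.073×14.5 = 2.909.
Rate = 2.162/(1 + 2.909) = 0.5531 kJ/s.

0.55 kJ/s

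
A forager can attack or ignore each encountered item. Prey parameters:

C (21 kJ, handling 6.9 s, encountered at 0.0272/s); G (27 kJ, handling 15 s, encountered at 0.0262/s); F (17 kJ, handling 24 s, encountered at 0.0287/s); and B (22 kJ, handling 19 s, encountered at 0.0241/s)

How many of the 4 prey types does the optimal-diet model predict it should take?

Profitabilities (E/h, kJ/s): C 3.04, G 1.8, B 1.16, F 0.708. Add prey in this order while the next type's profitability exceeds the intake rate on those already taken.
Rate on top 1: 0.4809. G: 1.8 > 0.4809 → include.
Rate on top 2: 0.8089. B: 1.16 > 0.8089 → include.
Rate on top 3: 0.8873. F: 0.708 < 0.8873 → exclude; stop.
Optimal diet: C, G, B — 3 of 4 types.

3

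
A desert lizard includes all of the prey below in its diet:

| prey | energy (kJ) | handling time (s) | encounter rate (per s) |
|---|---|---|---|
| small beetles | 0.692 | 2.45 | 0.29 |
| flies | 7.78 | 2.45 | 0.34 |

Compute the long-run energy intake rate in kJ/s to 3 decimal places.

1.119 kJ/s

Energy encountered per unit search time: 0.29×0.692 + 0.34×7.78 = 2.846 kJ/s.
Handling time per unit search time: 0.29×2.45 + 0.34×2.45 = 1.543.
Rate = 2.846/(1 + 1.543) = 1.119 kJ/s.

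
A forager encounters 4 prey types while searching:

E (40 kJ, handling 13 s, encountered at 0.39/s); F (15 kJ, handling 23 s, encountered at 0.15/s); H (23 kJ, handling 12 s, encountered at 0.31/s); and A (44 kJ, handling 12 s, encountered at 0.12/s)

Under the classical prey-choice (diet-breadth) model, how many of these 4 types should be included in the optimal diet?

2

Profitabilities (E/h, kJ/s): A 3.67, E 3.08, H 1.92, F 0.652. Add prey in this order while the next type's profitability exceeds the intake rate on those already taken.
Rate on top 1: 2.164. E: 3.08 > 2.164 → include.
Rate on top 2: 2.78. H: 1.92 < 2.78 → exclude; stop.
Optimal diet: A, E — 2 of 4 types.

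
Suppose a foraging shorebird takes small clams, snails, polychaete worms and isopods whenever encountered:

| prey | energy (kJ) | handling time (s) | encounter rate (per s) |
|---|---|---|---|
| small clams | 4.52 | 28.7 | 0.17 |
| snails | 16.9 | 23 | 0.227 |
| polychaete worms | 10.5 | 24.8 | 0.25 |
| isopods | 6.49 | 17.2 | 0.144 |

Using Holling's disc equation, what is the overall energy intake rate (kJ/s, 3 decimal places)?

R = Σλ_iE_i / (1 + Σλ_ih_i)
Numerator: 0.17×4.52 + 0.227×16.9 + 0.25×10.5 + 0.144×6.49 = 8.164
Denominator: 1 + 0.17×28.7 + 0.227×23 + 0.25×24.8 + 0.144×17.2 = 19.78
R = 8.164/19.78 = 0.4128 kJ/s

0.413 kJ/s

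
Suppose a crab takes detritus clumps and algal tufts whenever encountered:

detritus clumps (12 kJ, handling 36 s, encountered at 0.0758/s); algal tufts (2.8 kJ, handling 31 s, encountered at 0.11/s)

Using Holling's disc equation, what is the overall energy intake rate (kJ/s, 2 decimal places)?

0.17 kJ/s

R = Σλ_iE_i / (1 + Σλ_ih_i)
Numerator: 0.0758×12 + 0.11×2.8 = 1.218
Denominator: 1 + 0.0758×36 + 0.11×31 = 7.139
R = 1.218/7.139 = 0.1706 kJ/s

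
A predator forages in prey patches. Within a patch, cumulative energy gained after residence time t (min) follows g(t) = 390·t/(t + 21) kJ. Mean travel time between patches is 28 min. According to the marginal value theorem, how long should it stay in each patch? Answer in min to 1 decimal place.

24.2 min

Optimal t* satisfies g'(t*) = g(t*)/(T + t*).
g'(t) = 390·21/(t + 21)². Setting 390·21/(t+21)² = 390t/[(t+21)(28+t)] gives 21(28+t) = t(t+21), so t² = 21×28 = 588.
t* = √588 = 24.25 min.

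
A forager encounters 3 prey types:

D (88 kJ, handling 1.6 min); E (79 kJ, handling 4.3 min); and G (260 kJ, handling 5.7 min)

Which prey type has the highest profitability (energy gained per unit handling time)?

In descending order of E/h:
D: 88/1.6 = 55 kJ/min
G: 260/5.7 = 45.6 kJ/min
E: 79/4.3 = 18.4 kJ/min

D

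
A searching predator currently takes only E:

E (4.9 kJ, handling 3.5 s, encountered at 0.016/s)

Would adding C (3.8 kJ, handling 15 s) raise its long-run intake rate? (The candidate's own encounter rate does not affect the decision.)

On E alone, R = ΣλE/(1+Σλh) = 0.0784/1.056 = 0.07424 kJ/s.
C: E/h = 3.8/15 = 0.2533 kJ/s.
Since 0.2533 > R, including C increases the long-run rate.

Yes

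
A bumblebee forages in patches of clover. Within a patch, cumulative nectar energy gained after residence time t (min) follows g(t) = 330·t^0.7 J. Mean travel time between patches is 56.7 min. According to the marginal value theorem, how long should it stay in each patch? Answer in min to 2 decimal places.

Optimal t* satisfies g'(t*) = g(t*)/(T + t*).
g'(t) = 0.7·330·t^-0.3. Setting 0.7·330·t^-0.3 = 330·t^0.7/(56.7+t) gives 0.7(56.7+t) = t, so 0.30·t = 0.7×56.7.
t* = 0.7×56.7/0.30 = 132.3 min.

132.30 min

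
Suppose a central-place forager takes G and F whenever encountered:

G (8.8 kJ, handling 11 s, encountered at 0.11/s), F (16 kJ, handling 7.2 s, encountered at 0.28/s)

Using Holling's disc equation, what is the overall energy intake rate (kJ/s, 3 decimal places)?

1.289 kJ/s

R = Σλ_iE_i / (1 + Σλ_ih_i)
Numerator: 0.11×8.8 + 0.28×16 = 5.448
Denominator: 1 + 0.11×11 + 0.28×7.2 = 4.226
R = 5.448/4.226 = 1.289 kJ/s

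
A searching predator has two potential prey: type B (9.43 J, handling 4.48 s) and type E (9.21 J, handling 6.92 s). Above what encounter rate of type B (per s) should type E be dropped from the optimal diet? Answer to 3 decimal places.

0.384 per s

The zero-one rule: include type E iff E₂/h₂ > λE₁/(1+λh₁). Equality gives the switch point.
λE₁h₂ = E₂ + λE₂h₁ ⇒ λ = E₂/(E₁h₂ − E₂h₁) = 9.21/(65.26 − 41.26) = 0.3838 per s.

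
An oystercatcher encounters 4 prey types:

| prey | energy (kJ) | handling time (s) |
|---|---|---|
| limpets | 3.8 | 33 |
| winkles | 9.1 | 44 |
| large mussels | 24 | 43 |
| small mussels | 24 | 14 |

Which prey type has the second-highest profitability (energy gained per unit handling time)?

large mussels

In descending order of E/h:
small mussels: 24/14 = 1.71 kJ/s
large mussels: 24/43 = 0.558 kJ/s
winkles: 9.1/44 = 0.207 kJ/s
limpets: 3.8/33 = 0.115 kJ/s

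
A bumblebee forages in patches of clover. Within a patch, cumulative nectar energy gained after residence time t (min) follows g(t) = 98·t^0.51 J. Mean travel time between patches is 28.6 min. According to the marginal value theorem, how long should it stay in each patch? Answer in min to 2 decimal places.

Maximise g(t)/(T+t): set derivative to zero → g'(t)(T+t) = g(t).
g'(t) = 0.51·98·t^-0.49. Setting 0.51·98·t^-0.49 = 98·t^0.51/(28.6+t) gives 0.51(28.6+t) = t, so 0.49·t = 0.51×28.6.
t* = 0.51×28.6/0.49 = 29.77 min.

29.77 min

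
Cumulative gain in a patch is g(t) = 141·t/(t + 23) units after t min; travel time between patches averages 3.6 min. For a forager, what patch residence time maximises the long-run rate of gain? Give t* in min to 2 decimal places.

9.10 min

Optimal t* satisfies g'(t*) = g(t*)/(T + t*).
g'(t) = 141·23/(t + 23)². Setting 141·23/(t+23)² = 141t/[(t+23)(3.6+t)] gives 23(3.6+t) = t(t+23), so t² = 23×3.6 = 82.8.
t* = √82.8 = 9.099 min.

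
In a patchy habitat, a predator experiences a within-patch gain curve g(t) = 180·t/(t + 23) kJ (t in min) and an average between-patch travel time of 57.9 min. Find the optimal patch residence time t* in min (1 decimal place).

36.5 min

By the marginal value theorem, leave when the instantaneous gain rate g'(t) equals the habitat-wide average g(t)/(T + t).
g'(t) = 180·23/(t + 23)². Setting 180·23/(t+23)² = 180t/[(t+23)(57.9+t)] gives 23(57.9+t) = t(t+23), so t² = 23×57.9 = 1332.
t* = √1332 = 36.49 min.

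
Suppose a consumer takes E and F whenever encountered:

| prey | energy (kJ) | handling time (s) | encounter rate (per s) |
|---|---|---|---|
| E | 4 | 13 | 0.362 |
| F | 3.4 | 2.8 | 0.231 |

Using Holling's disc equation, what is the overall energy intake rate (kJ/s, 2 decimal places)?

R = (0.362×4 + 0.231×3.4) / (1 + 0.362×13 + 0.231×2.8) = 2.233/6.353 = 0.3516 kJ/s.

0.35 kJ/s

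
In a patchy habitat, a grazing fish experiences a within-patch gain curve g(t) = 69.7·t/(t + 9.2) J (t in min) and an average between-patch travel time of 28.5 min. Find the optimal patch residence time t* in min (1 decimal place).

16.2 min

Optimal t* satisfies g'(t*) = g(t*)/(T + t*).
g'(t) = 69.7·9.2/(t + 9.2)². Setting 69.7·9.2/(t+9.2)² = 69.7t/[(t+9.2)(28.5+t)] gives 9.2(28.5+t) = t(t+9.2), so t² = 9.2×28.5 = 262.2.
t* = √262.2 = 16.19 min.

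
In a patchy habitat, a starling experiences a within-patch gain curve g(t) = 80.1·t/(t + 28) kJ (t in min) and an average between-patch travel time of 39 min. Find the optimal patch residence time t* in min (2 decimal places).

33.05 min

Maximise g(t)/(T+t): set derivative to zero → g'(t)(T+t) = g(t).
g'(t) = 80.1·28/(t + 28)². Setting 80.1·28/(t+28)² = 80.1t/[(t+28)(39+t)] gives 28(39+t) = t(t+28), so t² = 28×39 = 1092.
t* = √1092 = 33.05 min.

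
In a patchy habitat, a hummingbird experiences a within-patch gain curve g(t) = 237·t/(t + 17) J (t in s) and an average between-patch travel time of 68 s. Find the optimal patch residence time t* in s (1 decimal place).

34.0 s

By the marginal value theorem, leave when the instantaneous gain rate g'(t) equals the habitat-wide average g(t)/(T + t).
g'(t) = 237·17/(t + 17)². Setting 237·17/(t+17)² = 237t/[(t+17)(68+t)] gives 17(68+t) = t(t+17), so t² = 17×68 = 1156.
t* = √1156 = 34 s.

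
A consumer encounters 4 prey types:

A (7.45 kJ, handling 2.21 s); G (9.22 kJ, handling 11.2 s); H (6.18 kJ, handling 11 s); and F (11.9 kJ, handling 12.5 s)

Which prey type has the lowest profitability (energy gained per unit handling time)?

H

In descending order of E/h:
A: 7.45/2.21 = 3.37 kJ/s
F: 11.9/12.5 = 0.952 kJ/s
G: 9.22/11.2 = 0.823 kJ/s
H: 6.18/11 = 0.562 kJ/s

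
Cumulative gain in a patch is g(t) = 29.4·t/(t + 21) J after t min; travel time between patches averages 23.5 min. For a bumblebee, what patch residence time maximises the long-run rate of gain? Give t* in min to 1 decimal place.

Maximise g(t)/(T+t): set derivative to zero → g'(t)(T+t) = g(t).
g'(t) = 29.4·21/(t + 21)². Setting 29.4·21/(t+21)² = 29.4t/[(t+21)(23.5+t)] gives 21(23.5+t) = t(t+21), so t² = 21×23.5 = 493.5.
t* = √493.5 = 22.21 min.

22.2 min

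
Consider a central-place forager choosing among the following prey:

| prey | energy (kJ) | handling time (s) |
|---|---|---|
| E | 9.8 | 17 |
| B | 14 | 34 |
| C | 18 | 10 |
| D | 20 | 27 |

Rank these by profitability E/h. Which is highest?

C

Profitability E/h (kJ/s): E = 9.8/17 = 0.576, B = 14/34 = 0.412, C = 18/10 = 1.8, D = 20/27 = 0.741.
Ranked: C > D > E > B.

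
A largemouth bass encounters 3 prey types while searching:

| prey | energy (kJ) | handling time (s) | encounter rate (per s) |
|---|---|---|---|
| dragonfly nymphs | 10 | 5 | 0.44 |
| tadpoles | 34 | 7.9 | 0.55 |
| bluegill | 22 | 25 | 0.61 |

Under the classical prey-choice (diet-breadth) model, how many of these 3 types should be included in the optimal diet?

Rank by E/h (kJ/s): tadpoles 4.3, dragonfly nymphs 2, bluegill 0.88. Include each in turn until the next type's E/h falls below the running intake rate.
Rate on top 1: 3.499. dragonfly nymphs: 2 < 3.499 → exclude; stop.
Optimal diet: tadpoles — 1 of 3 types.

1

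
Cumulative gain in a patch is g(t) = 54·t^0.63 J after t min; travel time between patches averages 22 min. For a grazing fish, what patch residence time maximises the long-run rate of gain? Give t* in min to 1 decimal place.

37.5 min

Optimal t* satisfies g'(t*) = g(t*)/(T + t*).
g'(t) = 0.63·54·t^-0.37. Setting 0.63·54·t^-0.37 = 54·t^0.63/(22+t) gives 0.63(22+t) = t, so 0.37·t = 0.63×22.
t* = 0.63×22/0.37 = 37.46 min.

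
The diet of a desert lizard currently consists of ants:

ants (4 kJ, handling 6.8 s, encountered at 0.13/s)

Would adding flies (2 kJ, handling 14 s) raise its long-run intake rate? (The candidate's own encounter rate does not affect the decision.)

Intake rate on the current diet: R = (0.13×4) / (1 + 0.13×6.8) = 0.52/1.884 = 0.276 kJ/s.
flies: E/h = 2/14 = 0.1429 kJ/s.
0.1429 < 0.276, so adding flies would lower the average — exclude it.

No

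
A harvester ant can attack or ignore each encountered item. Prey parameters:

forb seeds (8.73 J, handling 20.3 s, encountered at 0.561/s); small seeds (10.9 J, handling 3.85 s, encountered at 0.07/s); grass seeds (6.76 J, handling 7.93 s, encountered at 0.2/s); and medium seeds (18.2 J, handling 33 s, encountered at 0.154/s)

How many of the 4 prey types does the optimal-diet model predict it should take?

E/h in descending order: small seeds 2.83, grass seeds 0.852, medium seeds 0.552, forb seeds 0.43 J/s. The optimal diet is the largest prefix of this list for which every included type satisfies E_i/h_i > R on the types above it.
Rate on top 1: 0.601. grass seeds: 0.852 > 0.601 → include.
Rate on top 2: 0.7407. medium seeds: 0.552 < 0.7407 → exclude; stop.
Optimal diet: small seeds, grass seeds — 2 of 4 types.

2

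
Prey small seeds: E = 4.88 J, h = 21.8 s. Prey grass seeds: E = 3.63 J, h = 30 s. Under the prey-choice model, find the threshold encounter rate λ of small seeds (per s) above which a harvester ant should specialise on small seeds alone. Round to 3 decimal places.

Drop grass seeds once their profitability E₂/h₂ falls below the rate achievable on small seeds alone: E₂/h₂ = λE₁/(1 + λh₁).
Solve for λ: λE₁h₂ = E₂(1 + λh₁) → λ(E₁h₂ − E₂h₁) = E₂ → λ = E₂/(E₁h₂ − E₂h₁).
λ = 3.63/(4.88×30 − 3.63×21.8) = 3.63/67.27 = 0.05396 per s.

0.054 per s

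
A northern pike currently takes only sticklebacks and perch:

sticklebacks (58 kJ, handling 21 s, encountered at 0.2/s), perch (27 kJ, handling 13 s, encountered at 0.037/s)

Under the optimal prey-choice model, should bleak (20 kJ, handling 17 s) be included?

No

Intake rate on the current diet: R = (0.2×58 + 0.037×27) / (1 + 0.2×21 + 0.037×13) = 12.6/5.681 = 2.218 kJ/s.
Profitability of bleak: 20/17 = 1.176 kJ/s.
1.176 < 2.218, so adding bleak would lower the average — exclude it.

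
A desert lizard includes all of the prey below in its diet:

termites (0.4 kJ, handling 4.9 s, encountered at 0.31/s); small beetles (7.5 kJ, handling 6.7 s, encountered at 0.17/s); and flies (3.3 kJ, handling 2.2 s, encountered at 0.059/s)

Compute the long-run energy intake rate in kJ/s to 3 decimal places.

Energy encountered per unit search time: 0.31×0.4 + 0.17×7.5 + 0.059×3.3 = 1.594 kJ/s.
Handling time per unit search time: 0.31×4.9 + 0.17×6.7 + 0.059×2.2 = 2.788.
Rate = 1.594/(1 + 2.788) = 0.4207 kJ/s.

0.421 kJ/s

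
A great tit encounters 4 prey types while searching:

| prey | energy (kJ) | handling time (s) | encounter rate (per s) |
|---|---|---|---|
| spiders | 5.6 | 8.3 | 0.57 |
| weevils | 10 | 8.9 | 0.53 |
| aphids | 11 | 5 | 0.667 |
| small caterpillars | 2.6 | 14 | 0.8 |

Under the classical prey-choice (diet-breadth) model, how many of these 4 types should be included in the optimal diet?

Profitabilities (E/h, kJ/s): aphids 2.2, weevils 1.12, spiders 0.675, small caterpillars 0.186. Add prey in this order while the next type's profitability exceeds the intake rate on those already taken.
Rate on top 1: 1.693. weevils: 1.12 < 1.693 → exclude; stop.
Optimal diet: aphids — 1 of 4 types.

1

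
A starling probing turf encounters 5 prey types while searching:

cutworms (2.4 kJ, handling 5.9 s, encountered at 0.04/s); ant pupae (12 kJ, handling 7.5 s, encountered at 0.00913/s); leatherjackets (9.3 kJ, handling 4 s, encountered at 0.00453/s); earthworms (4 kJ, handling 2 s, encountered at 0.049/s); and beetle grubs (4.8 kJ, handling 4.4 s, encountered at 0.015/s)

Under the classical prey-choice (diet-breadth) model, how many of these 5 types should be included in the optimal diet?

5

Rank by E/h (kJ/s): leatherjackets 2.33, earthworms 2, ant pupae 1.6, beetle grubs 1.09, cutworms 0.407. Include each in turn until the next type's E/h falls below the running intake rate.
Rate on top 1: 0.04138. earthworms: 2 > 0.04138 → include.
Rate on top 2: 0.2134. ant pupae: 1.6 > 0.2134 → include.
Rate on top 3: 0.2935. beetle grubs: 1.09 > 0.2935 → include.
Rate on top 4: 0.3356. cutworms: 0.407 > 0.3356 → include.
Optimal diet: leatherjackets, earthworms, ant pupae, beetle grubs, cutworms — 5 of 5 types.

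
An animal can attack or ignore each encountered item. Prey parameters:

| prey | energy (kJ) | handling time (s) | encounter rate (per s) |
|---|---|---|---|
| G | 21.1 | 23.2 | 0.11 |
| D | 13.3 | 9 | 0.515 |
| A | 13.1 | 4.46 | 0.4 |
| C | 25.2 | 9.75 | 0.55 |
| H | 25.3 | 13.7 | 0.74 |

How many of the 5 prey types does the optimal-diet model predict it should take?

2

E/h in descending order: A 2.94, C 2.58, H 1.85, D 1.48, G 0.909 kJ/s. The optimal diet is the largest prefix of this list for which every included type satisfies E_i/h_i > R on the types above it.
Rate on top 1: 1.882. C: 2.58 > 1.882 → include.
Rate on top 2: 2.345. H: 1.85 < 2.345 → exclude; stop.
Optimal diet: A, C — 2 of 5 types.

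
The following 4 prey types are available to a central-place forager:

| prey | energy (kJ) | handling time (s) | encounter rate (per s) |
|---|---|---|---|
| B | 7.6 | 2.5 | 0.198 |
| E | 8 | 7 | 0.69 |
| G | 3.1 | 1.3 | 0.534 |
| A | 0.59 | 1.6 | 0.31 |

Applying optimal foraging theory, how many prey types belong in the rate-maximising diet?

Rank by E/h (kJ/s): B 3.04, G 2.38, E 1.14, A 0.369. Include each in turn until the next type's E/h falls below the running intake rate.
Rate on top 1: 1.007. G: 2.38 > 1.007 → include.
Rate on top 2: 1.444. E: 1.14 < 1.444 → exclude; stop.
Optimal diet: B, G — 2 of 4 types.

2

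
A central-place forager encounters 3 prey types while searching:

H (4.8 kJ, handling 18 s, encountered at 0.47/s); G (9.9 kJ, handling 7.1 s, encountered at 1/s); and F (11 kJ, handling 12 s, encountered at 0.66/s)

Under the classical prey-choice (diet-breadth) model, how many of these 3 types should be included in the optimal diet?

1

Profitabilities (E/h, kJ/s): G 1.39, F 0.917, H 0.267. Add prey in this order while the next type's profitability exceeds the intake rate on those already taken.
Rate on top 1: 1.222. F: 0.917 < 1.222 → exclude; stop.
Optimal diet: G — 1 of 3 types.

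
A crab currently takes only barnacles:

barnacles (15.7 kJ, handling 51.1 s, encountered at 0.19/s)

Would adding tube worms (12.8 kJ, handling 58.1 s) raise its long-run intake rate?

Current rate: (0.19×15.7)/(1 + 0.19×51.1) = 0.2786 kJ/s.
tube worms: E/h = 12.8/58.1 = 0.2203 kJ/s.
Since 0.2203 < R, time spent handling tube worms is better spent searching.

No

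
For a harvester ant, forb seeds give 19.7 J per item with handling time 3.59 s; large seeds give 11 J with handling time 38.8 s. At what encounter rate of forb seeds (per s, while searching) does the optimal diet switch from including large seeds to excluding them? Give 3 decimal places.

The zero-one rule: include large seeds iff E₂/h₂ > λE₁/(1+λh₁). Equality gives the switch point.
λE₁h₂ = E₂ + λE₂h₁ ⇒ λ = E₂/(E₁h₂ − E₂h₁) = 11/(764.4 − 39.49) = 0.01518 per s.

0.015 per s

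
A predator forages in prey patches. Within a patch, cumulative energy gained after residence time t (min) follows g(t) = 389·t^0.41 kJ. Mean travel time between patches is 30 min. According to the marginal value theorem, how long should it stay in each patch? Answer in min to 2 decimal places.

By the marginal value theorem, leave when the instantaneous gain rate g'(t) equals the habitat-wide average g(t)/(T + t).
g'(t) = 0.41·389·t^-0.59. Setting 0.41·389·t^-0.59 = 389·t^0.41/(30+t) gives 0.41(30+t) = t, so 0.59·t = 0.41×30.
t* = 0.41×30/0.59 = 20.85 min.

20.85 min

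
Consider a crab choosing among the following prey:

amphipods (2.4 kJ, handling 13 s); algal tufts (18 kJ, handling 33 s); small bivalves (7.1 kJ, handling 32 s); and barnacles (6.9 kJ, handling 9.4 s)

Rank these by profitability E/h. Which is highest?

barnacles

In descending order of E/h:
barnacles: 6.9/9.4 = 0.734 kJ/s
algal tufts: 18/33 = 0.545 kJ/s
small bivalves: 7.1/32 = 0.222 kJ/s
amphipods: 2.4/13 = 0.185 kJ/s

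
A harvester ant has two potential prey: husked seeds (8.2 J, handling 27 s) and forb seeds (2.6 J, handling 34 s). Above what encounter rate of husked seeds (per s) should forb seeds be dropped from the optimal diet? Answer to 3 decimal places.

0.012 per s

The zero-one rule: include forb seeds iff E₂/h₂ > λE₁/(1+λh₁). Equality gives the switch point.
λE₁h₂ = E₂ + λE₂h₁ ⇒ λ = E₂/(E₁h₂ − E₂h₁) = 2.6/(278.8 − 70.2) = 0.01246 per s.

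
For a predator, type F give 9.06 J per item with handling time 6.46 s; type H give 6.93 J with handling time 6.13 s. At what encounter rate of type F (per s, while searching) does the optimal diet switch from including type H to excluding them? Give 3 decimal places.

0.643 per s

The zero-one rule: include type H iff E₂/h₂ > λE₁/(1+λh₁). Equality gives the switch point.
λE₁h₂ = E₂ + λE₂h₁ ⇒ λ = E₂/(E₁h₂ − E₂h₁) = 6.93/(55.54 − 44.77) = 0.6435 per s.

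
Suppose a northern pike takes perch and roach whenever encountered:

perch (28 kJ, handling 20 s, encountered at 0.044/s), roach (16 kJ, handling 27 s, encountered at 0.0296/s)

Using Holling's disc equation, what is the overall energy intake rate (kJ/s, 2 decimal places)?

Energy encountered per unit search time: 0.044×28 + 0.0296×16 = 1.706 kJ/s.
Handling time per unit search time: 0.044×20 + 0.0296×27 = 1.679.
Rate = 1.706/(1 + 1.679) = 0.6366 kJ/s.

0.64 kJ/s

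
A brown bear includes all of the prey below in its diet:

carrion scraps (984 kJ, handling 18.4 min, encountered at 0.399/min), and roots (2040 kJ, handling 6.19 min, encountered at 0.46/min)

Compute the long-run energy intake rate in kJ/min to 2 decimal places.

118.96 kJ/min

R = Σλ_iE_i / (1 + Σλ_ih_i)
Numerator: 0.399×984 + 0.46×2040 = 1331
Denominator: 1 + 0.399×18.4 + 0.46×6.19 = 11.19
R = 1331/11.19 = 119 kJ/min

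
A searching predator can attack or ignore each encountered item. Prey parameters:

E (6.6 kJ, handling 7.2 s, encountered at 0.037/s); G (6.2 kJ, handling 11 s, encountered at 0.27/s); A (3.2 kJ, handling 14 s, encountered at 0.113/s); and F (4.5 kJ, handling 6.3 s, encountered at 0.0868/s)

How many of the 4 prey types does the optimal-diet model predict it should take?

E/h in descending order: E 0.917, F 0.714, G 0.564, A 0.229 kJ/s. The optimal diet is the largest prefix of this list for which every included type satisfies E_i/h_i > R on the types above it.
Rate on top 1: 0.1928. F: 0.714 > 0.1928 → include.
Rate on top 2: 0.3501. G: 0.564 > 0.3501 → include.
Rate on top 3: 0.4827. A: 0.229 < 0.4827 → exclude; stop.
Optimal diet: E, F, G — 3 of 4 types.

3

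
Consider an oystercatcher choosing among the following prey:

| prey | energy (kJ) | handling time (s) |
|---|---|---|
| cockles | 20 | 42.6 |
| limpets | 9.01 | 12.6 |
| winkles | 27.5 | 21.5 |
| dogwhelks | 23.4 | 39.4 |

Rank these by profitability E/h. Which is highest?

winkles

In descending order of E/h:
winkles: 27.5/21.5 = 1.28 kJ/s
limpets: 9.01/12.6 = 0.715 kJ/s
dogwhelks: 23.4/39.4 = 0.594 kJ/s
cockles: 20/42.6 = 0.469 kJ/s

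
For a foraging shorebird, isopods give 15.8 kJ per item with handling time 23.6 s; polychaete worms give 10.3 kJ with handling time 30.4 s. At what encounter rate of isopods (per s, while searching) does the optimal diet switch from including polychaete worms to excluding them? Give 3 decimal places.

0.043 per s

Drop polychaete worms once their profitability E₂/h₂ falls below the rate achievable on isopods alone: E₂/h₂ = λE₁/(1 + λh₁).
Solve for λ: λE₁h₂ = E₂(1 + λh₁) → λ(E₁h₂ − E₂h₁) = E₂ → λ = E₂/(E₁h₂ − E₂h₁).
λ = 10.3/(15.8×30.4 − 10.3×23.6) = 10.3/237.2 = 0.04342 per s.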